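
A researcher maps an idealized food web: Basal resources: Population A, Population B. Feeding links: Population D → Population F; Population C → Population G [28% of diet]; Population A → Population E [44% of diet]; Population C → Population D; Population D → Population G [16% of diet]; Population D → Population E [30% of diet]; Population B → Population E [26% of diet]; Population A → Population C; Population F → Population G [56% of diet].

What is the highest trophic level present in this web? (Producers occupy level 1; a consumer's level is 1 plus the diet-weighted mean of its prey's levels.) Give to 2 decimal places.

Population C: 1 + 1 = 2
Population D: 1 + 2 = 3
Population E: 1 + (0.44×1 + 0.26×1 + 0.3×3) = 2.6
Population F: 1 + 3 = 4
Population G: 1 + (0.56×4 + 0.28×2 + 0.16×3) = 4.28

4.28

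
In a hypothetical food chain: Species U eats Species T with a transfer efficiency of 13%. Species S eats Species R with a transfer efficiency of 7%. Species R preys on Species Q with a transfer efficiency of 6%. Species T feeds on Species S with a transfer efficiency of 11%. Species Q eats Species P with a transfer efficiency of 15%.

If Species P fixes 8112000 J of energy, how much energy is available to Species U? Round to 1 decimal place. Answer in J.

73.1 J

Species Q: 8112000 × 0.15 = 1216800 J
Species R: 1216800 × 0.06 = 73008 J
Species S: 73008 × 0.07 = 5110.56 J
Species T: 5110.56 × 0.11 = 562.1616 J
Species U: 562.1616 × 0.13 = 73.081008 J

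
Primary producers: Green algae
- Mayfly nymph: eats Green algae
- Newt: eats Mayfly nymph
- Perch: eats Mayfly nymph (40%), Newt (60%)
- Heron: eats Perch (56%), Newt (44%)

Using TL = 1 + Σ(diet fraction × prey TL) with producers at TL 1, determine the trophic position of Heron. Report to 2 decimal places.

4.34

Mayfly nymph: 1 + 1 = 2
Newt: 1 + 2 = 3
Perch: 1 + (0.4×2 + 0.6×3) = 3.6
Heron: 1 + (0.56×3.6 + 0.44×3) = 4.336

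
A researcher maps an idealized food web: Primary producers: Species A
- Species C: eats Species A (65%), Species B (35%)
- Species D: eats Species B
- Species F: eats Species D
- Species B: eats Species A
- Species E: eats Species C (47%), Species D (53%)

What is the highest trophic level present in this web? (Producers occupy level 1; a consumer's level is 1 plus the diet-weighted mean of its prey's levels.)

Species B: 1 + 1 = 2
Species C: 1 + (0.65×1 + 0.35×2) = 2.35
Species D: 1 + 2 = 3
Species E: 1 + (0.47×2.35 + 0.53×3) = 3.6945
Species F: 1 + 3 = 4

4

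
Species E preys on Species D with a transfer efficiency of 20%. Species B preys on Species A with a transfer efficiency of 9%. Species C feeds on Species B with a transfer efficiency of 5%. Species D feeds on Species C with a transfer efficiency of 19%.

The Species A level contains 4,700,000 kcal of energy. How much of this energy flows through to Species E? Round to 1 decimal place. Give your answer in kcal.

803.7 kcal

Species B: 4700000 × 0.09 = 423000 kcal
Species C: 423000 × 0.05 = 21150 kcal
Species D: 21150 × 0.19 = 4018.5 kcal
Species E: 4018.5 × 0.2 = 803.7 kcal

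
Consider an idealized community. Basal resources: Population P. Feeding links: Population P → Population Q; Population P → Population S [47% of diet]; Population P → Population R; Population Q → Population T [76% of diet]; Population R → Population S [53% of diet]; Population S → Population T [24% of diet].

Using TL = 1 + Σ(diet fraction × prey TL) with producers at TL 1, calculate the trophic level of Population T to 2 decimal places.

Population Q: 1 + 1 = 2
Population R: 1 + 1 = 2
Population S: 1 + (0.47×1 + 0.53×2) = 2.53
Population T: 1 + (0.24×2.53 + 0.76×2) = 3.1272

3.13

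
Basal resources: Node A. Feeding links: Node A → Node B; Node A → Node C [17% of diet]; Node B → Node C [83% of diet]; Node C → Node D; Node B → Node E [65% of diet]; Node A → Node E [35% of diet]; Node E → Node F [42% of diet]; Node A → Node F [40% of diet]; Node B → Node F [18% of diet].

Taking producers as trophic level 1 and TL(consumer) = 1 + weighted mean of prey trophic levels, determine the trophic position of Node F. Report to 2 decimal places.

2.87

Node B: 1 + 1 = 2
Node C: 1 + (0.17×1 + 0.83×2) = 2.83
Node D: 1 + 2.83 = 3.83
Node E: 1 + (0.65×2 + 0.35×1) = 2.65
Node F: 1 + (0.42×2.65 + 0.4×1 + 0.18×2) = 2.873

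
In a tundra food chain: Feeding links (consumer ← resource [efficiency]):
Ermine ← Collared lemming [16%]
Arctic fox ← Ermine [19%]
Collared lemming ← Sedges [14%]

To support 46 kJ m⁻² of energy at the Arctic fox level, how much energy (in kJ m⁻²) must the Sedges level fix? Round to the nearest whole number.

10808 kJ m⁻²

Cumulative transfer efficiency: 0.14 × 0.16 × 0.19 = 0.004256
Sedges energy = 46 / 0.004256 = 10808 kJ m⁻²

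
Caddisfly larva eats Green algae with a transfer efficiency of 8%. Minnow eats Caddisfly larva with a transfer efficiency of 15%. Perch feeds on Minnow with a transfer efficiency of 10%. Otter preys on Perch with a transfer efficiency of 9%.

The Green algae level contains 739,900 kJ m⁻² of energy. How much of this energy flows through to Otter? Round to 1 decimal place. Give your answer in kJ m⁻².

79.9 kJ m⁻²

Caddisfly larva: 739900 × 0.08 = 59192 kJ m⁻²
Minnow: 59192 × 0.15 = 8878.8 kJ m⁻²
Perch: 8878.8 × 0.1 = 887.88 kJ m⁻²
Otter: 887.88 × 0.09 = 79.9092 kJ m⁻²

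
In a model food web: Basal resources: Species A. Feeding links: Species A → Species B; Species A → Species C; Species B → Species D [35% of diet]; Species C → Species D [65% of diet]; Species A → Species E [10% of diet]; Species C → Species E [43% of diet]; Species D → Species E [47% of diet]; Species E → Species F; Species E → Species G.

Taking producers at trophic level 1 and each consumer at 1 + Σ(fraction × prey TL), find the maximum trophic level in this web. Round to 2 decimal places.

4.37

Species B: 1 + 1 = 2
Species C: 1 + 1 = 2
Species D: 1 + (0.35×2 + 0.65×2) = 3
Species E: 1 + (0.1×1 + 0.43×2 + 0.47×3) = 3.37
Species F: 1 + 3.37 = 4.37
Species G: 1 + 3.37 = 4.37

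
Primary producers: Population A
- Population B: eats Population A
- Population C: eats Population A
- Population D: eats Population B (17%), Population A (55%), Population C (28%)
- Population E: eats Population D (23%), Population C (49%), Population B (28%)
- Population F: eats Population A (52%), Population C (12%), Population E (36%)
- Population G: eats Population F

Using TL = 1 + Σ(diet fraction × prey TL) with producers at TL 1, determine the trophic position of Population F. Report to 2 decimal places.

Population B: 1 + 1 = 2
Population C: 1 + 1 = 2
Population D: 1 + (0.17×2 + 0.55×1 + 0.28×2) = 2.45
Population E: 1 + (0.23×2.45 + 0.49×2 + 0.28×2) = 3.1035
Population F: 1 + (0.52×1 + 0.12×2 + 0.36×3.1035) = 2.87726
Population G: 1 + 2.87726 = 3.87726

2.88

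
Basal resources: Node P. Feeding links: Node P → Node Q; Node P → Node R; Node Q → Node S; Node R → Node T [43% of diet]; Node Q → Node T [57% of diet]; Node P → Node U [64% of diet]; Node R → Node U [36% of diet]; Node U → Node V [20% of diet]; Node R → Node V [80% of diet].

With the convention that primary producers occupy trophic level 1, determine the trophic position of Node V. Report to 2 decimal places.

Node Q: 1 + 1 = 2
Node R: 1 + 1 = 2
Node S: 1 + 2 = 3
Node T: 1 + (0.43×2 + 0.57×2) = 3
Node U: 1 + (0.64×1 + 0.36×2) = 2.36
Node V: 1 + (0.2×2.36 + 0.8×2) = 3.072

3.07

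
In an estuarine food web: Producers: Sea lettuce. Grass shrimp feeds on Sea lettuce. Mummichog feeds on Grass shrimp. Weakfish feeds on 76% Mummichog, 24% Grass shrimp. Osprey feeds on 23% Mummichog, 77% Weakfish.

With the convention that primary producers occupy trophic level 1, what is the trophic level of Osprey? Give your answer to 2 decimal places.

4.59

Grass shrimp: 1 + 1 = 2
Mummichog: 1 + 2 = 3
Weakfish: 1 + (0.76×3 + 0.24×2) = 3.76
Osprey: 1 + (0.23×3 + 0.77×3.76) = 4.5852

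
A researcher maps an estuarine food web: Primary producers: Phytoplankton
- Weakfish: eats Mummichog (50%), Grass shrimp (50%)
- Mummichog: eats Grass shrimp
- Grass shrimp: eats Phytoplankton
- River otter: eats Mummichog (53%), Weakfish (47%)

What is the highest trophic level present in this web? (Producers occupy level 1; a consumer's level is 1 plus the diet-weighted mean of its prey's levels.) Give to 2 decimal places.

4.24

Grass shrimp: 1 + 1 = 2
Mummichog: 1 + 2 = 3
Weakfish: 1 + (0.5×3 + 0.5×2) = 3.5
River otter: 1 + (0.53×3 + 0.47×3.5) = 4.235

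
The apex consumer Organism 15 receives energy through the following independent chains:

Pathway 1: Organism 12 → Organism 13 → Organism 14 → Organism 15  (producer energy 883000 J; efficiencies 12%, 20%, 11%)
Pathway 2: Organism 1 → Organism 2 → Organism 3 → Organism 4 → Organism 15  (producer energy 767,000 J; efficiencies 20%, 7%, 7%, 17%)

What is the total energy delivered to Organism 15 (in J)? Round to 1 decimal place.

2458.9 J

Pathway 1: 883000 × 0.12 × 0.2 × 0.11 = 2331.12 J
Pathway 2: 767000 × 0.2 × 0.07 × 0.07 × 0.17 = 127.7822 J
Total at Organism 15: 2331.12 + 127.7822 = 2458.9022 J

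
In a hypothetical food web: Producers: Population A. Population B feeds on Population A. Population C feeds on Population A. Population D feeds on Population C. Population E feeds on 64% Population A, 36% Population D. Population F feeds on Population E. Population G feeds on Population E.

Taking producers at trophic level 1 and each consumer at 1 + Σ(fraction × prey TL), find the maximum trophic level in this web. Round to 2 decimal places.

3.72

Population B: 1 + 1 = 2
Population C: 1 + 1 = 2
Population D: 1 + 2 = 3
Population E: 1 + (0.64×1 + 0.36×3) = 2.72
Population F: 1 + 2.72 = 3.72
Population G: 1 + 2.72 = 3.72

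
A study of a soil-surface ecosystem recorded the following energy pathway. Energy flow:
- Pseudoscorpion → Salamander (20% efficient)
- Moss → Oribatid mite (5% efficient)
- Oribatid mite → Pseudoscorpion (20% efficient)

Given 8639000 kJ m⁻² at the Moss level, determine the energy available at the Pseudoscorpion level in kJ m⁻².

86390 kJ m⁻²

Oribatid mite: 8639000 × 0.05 = 431950 kJ m⁻²
Pseudoscorpion: 431950 × 0.2 = 86390 kJ m⁻²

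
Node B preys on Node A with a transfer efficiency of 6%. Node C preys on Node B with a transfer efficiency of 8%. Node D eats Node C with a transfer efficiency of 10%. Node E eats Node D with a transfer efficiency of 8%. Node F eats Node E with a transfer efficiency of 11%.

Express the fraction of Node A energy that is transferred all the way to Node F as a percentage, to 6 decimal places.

Product of link efficiencies: 0.06 × 0.08 × 0.1 × 0.08 × 0.11 = 0.000004224
As a percentage: 0.000004224 × 100 = 0.000422%

0.000422%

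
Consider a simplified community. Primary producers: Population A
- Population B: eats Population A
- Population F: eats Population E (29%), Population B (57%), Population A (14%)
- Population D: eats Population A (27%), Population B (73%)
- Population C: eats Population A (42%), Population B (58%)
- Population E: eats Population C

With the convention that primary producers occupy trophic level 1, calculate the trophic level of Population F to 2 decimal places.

3.32

Population B: 1 + 1 = 2
Population C: 1 + (0.42×1 + 0.58×2) = 2.58
Population D: 1 + (0.27×1 + 0.73×2) = 2.73
Population E: 1 + 2.58 = 3.58
Population F: 1 + (0.29×3.58 + 0.57×2 + 0.14×1) = 3.3182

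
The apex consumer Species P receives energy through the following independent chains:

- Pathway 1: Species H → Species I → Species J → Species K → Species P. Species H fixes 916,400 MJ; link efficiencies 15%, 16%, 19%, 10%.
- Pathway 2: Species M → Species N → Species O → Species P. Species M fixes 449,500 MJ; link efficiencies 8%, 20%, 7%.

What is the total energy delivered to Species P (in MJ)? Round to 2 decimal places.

Pathway 1: 916400 × 0.15 × 0.16 × 0.19 × 0.1 = 417.8784 MJ
Pathway 2: 449500 × 0.08 × 0.2 × 0.07 = 503.44 MJ
Total at Species P: 417.8784 + 503.44 = 921.3184 MJ

921.32 MJ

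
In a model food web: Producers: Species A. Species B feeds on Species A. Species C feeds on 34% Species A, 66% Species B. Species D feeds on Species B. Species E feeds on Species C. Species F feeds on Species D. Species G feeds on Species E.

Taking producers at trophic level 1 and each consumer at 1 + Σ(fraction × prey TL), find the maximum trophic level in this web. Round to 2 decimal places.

4.66

Species B: 1 + 1 = 2
Species C: 1 + (0.34×1 + 0.66×2) = 2.66
Species D: 1 + 2 = 3
Species E: 1 + 2.66 = 3.66
Species F: 1 + 3 = 4
Species G: 1 + 3.66 = 4.66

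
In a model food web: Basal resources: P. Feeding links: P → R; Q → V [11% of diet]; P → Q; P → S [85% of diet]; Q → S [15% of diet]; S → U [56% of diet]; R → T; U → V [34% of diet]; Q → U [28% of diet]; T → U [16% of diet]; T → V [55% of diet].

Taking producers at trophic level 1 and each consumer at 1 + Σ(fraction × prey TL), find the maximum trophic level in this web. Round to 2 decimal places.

Q: 1 + 1 = 2
R: 1 + 1 = 2
S: 1 + (0.85×1 + 0.15×2) = 2.15
T: 1 + 2 = 3
U: 1 + (0.56×2.15 + 0.28×2 + 0.16×3) = 3.244
V: 1 + (0.34×3.244 + 0.11×2 + 0.55×3) = 3.97296

3.97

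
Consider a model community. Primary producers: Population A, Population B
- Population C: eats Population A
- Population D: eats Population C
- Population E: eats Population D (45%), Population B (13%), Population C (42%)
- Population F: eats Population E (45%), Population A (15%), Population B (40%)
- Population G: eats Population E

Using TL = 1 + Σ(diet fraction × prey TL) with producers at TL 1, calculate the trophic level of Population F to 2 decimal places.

3.04

Population C: 1 + 1 = 2
Population D: 1 + 2 = 3
Population E: 1 + (0.45×3 + 0.13×1 + 0.42×2) = 3.32
Population F: 1 + (0.45×3.32 + 0.15×1 + 0.4×1) = 3.044
Population G: 1 + 3.32 = 4.32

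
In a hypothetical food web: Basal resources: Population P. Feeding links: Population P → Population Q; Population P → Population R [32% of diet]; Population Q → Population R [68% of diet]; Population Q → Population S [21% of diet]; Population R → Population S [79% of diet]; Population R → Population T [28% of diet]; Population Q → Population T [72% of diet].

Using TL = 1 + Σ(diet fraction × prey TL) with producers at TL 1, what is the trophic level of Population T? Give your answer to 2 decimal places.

Population Q: 1 + 1 = 2
Population R: 1 + (0.32×1 + 0.68×2) = 2.68
Population S: 1 + (0.21×2 + 0.79×2.68) = 3.5372
Population T: 1 + (0.28×2.68 + 0.72×2) = 3.1904

3.19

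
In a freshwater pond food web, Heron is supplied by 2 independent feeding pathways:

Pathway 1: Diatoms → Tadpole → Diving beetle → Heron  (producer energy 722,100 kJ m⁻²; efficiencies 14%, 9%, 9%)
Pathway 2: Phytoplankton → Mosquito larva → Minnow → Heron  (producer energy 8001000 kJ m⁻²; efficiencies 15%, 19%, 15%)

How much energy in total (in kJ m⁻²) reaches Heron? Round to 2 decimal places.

Pathway 1: 722100 × 0.14 × 0.09 × 0.09 = 818.8614 kJ m⁻²
Pathway 2: 8001000 × 0.15 × 0.19 × 0.15 = 34204.275 kJ m⁻²
Total at Heron: 818.8614 + 34204.275 = 35023.1364 kJ m⁻²

35023.14 kJ m⁻²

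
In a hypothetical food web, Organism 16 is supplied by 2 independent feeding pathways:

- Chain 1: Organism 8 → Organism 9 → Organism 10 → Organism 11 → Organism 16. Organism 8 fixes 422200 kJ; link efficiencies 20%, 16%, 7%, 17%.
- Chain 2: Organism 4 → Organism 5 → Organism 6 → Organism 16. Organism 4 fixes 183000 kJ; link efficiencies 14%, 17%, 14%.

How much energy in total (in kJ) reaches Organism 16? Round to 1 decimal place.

770.5 kJ

Chain 1: 422200 × 0.2 × 0.16 × 0.07 × 0.17 = 160.77376 kJ
Chain 2: 183000 × 0.14 × 0.17 × 0.14 = 609.756 kJ
Total at Organism 16: 160.77376 + 609.756 = 770.52976 kJ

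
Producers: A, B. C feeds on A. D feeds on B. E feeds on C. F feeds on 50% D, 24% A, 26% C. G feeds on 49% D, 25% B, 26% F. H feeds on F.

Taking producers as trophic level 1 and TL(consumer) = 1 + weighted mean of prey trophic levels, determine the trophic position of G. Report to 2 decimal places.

C: 1 + 1 = 2
D: 1 + 1 = 2
E: 1 + 2 = 3
F: 1 + (0.5×2 + 0.24×1 + 0.26×2) = 2.76
G: 1 + (0.49×2 + 0.25×1 + 0.26×2.76) = 2.9476
H: 1 + 2.76 = 3.76

2.95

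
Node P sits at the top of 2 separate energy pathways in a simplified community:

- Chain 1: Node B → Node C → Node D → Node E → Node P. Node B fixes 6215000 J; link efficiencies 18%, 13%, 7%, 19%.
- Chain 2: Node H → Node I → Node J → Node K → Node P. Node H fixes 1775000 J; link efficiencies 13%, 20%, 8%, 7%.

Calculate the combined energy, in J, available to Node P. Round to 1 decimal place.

Chain 1: 6215000 × 0.18 × 0.13 × 0.07 × 0.19 = 1934.2323 J
Chain 2: 1775000 × 0.13 × 0.2 × 0.08 × 0.07 = 258.44 J
Total at Node P: 1934.2323 + 258.44 = 2192.6723 J

2192.7 J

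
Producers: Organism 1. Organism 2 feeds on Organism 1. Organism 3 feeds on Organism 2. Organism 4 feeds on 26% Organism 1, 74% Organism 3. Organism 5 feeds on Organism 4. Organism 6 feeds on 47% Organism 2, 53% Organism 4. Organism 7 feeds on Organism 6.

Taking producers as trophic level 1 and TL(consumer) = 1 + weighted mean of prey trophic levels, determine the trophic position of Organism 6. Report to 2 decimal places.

Organism 2: 1 + 1 = 2
Organism 3: 1 + 2 = 3
Organism 4: 1 + (0.26×1 + 0.74×3) = 3.48
Organism 5: 1 + 3.48 = 4.48
Organism 6: 1 + (0.47×2 + 0.53×3.48) = 3.7844
Organism 7: 1 + 3.7844 = 4.7844

3.78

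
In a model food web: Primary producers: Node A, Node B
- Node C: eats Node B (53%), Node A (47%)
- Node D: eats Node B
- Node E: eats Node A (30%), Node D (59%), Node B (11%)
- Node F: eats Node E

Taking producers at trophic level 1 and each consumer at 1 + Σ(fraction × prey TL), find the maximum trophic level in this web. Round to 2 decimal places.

3.59

Node C: 1 + (0.53×1 + 0.47×1) = 2
Node D: 1 + 1 = 2
Node E: 1 + (0.3×1 + 0.59×2 + 0.11×1) = 2.59
Node F: 1 + 2.59 = 3.59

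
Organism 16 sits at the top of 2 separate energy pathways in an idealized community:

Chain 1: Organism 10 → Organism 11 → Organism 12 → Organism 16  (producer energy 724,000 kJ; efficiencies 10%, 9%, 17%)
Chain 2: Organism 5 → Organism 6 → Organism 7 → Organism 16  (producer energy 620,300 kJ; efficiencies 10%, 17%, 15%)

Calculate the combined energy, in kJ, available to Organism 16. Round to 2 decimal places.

Chain 1: 724000 × 0.1 × 0.09 × 0.17 = 1107.72 kJ
Chain 2: 620300 × 0.1 × 0.17 × 0.15 = 1581.765 kJ
Total at Organism 16: 1107.72 + 1581.765 = 2689.485 kJ

2689.49 kJ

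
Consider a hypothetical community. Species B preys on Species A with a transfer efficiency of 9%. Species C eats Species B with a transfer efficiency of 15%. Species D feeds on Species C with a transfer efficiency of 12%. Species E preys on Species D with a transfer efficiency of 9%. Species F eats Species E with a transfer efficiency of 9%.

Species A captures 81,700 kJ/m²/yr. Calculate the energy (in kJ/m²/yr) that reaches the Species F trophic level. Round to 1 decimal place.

1.1 kJ/m²/yr

Species B: 81700 × 0.09 = 7353 kJ/m²/yr
Species C: 7353 × 0.15 = 1102.95 kJ/m²/yr
Species D: 1102.95 × 0.12 = 132.354 kJ/m²/yr
Species E: 132.354 × 0.09 = 11.91186 kJ/m²/yr
Species F: 11.91186 × 0.09 = 1.0720674 kJ/m²/yr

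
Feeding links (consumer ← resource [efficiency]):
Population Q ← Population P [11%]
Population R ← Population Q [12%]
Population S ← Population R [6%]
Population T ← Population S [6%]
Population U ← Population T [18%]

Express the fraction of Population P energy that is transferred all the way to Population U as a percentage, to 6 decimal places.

0.000855%

Product of link efficiencies: 0.11 × 0.12 × 0.06 × 0.06 × 0.18 = 0.0000085536
As a percentage: 0.0000085536 × 100 = 0.000855%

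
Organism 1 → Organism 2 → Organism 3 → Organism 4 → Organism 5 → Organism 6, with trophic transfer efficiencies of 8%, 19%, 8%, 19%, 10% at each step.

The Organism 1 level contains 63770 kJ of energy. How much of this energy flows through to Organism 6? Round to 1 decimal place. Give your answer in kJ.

Organism 2: 63770 × 0.08 = 5101.6 kJ
Organism 3: 5101.6 × 0.19 = 969.304 kJ
Organism 4: 969.304 × 0.08 = 77.54432 kJ
Organism 5: 77.54432 × 0.19 = 14.7334208 kJ
Organism 6: 14.7334208 × 0.1 = 1.47334208 kJ

1.5 kJ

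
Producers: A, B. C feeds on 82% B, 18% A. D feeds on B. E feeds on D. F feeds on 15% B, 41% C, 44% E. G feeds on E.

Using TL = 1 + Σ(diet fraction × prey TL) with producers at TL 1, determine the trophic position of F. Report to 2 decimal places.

3.29

C: 1 + (0.82×1 + 0.18×1) = 2
D: 1 + 1 = 2
E: 1 + 2 = 3
F: 1 + (0.15×1 + 0.41×2 + 0.44×3) = 3.29
G: 1 + 3 = 4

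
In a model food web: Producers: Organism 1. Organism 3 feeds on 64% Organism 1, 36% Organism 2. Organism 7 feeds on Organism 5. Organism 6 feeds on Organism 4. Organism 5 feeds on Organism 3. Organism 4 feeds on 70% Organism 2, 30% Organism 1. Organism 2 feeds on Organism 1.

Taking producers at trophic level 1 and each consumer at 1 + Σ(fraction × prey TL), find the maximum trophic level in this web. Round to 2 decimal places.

4.36

Organism 2: 1 + 1 = 2
Organism 3: 1 + (0.64×1 + 0.36×2) = 2.36
Organism 4: 1 + (0.7×2 + 0.3×1) = 2.7
Organism 5: 1 + 2.36 = 3.36
Organism 6: 1 + 2.7 = 3.7
Organism 7: 1 + 3.36 = 4.36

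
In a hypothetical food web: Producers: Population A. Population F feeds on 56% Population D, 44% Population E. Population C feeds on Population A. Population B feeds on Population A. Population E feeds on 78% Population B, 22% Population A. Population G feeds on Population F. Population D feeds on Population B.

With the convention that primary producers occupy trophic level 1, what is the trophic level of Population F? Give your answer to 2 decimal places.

Population B: 1 + 1 = 2
Population C: 1 + 1 = 2
Population D: 1 + 2 = 3
Population E: 1 + (0.78×2 + 0.22×1) = 2.78
Population F: 1 + (0.56×3 + 0.44×2.78) = 3.9032
Population G: 1 + 3.9032 = 4.9032

3.90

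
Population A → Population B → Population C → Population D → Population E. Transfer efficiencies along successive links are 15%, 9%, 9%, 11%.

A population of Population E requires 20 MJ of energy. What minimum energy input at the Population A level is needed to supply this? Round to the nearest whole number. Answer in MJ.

149645 MJ

Cumulative transfer efficiency: 0.15 × 0.09 × 0.09 × 0.11 = 0.00013365
Population A energy = 20 / 0.00013365 = 149645 MJ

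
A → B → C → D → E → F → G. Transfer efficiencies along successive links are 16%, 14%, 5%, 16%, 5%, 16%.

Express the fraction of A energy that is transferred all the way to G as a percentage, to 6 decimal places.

Product of link efficiencies: 0.16 × 0.14 × 0.05 × 0.16 × 0.05 × 0.16 = 0.0000014336
As a percentage: 0.0000014336 × 100 = 0.000143%

0.000143%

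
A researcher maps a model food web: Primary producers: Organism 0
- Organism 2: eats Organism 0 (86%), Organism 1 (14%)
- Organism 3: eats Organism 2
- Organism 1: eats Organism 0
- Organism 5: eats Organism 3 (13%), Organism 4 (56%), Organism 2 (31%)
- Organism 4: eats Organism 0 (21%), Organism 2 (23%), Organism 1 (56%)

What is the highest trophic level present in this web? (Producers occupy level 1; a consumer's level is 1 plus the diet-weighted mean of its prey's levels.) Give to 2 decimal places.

3.65

Organism 1: 1 + 1 = 2
Organism 2: 1 + (0.86×1 + 0.14×2) = 2.14
Organism 3: 1 + 2.14 = 3.14
Organism 4: 1 + (0.21×1 + 0.23×2.14 + 0.56×2) = 2.8222
Organism 5: 1 + (0.13×3.14 + 0.56×2.8222 + 0.31×2.14) = 3.652032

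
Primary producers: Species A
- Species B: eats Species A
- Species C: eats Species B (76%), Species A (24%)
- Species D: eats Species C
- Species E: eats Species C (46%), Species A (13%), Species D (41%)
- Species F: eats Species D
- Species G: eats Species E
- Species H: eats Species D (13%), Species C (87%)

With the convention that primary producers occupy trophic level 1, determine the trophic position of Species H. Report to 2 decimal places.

3.89

Species B: 1 + 1 = 2
Species C: 1 + (0.76×2 + 0.24×1) = 2.76
Species D: 1 + 2.76 = 3.76
Species E: 1 + (0.46×2.76 + 0.13×1 + 0.41×3.76) = 3.9412
Species F: 1 + 3.76 = 4.76
Species G: 1 + 3.9412 = 4.9412
Species H: 1 + (0.13×3.76 + 0.87×2.76) = 3.89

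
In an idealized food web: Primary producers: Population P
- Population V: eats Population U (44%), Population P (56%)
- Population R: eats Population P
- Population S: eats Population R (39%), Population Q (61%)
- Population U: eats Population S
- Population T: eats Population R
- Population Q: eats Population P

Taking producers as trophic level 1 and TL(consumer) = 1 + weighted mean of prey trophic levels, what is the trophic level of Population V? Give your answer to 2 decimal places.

Population Q: 1 + 1 = 2
Population R: 1 + 1 = 2
Population S: 1 + (0.39×2 + 0.61×2) = 3
Population T: 1 + 2 = 3
Population U: 1 + 3 = 4
Population V: 1 + (0.44×4 + 0.56×1) = 3.32

3.32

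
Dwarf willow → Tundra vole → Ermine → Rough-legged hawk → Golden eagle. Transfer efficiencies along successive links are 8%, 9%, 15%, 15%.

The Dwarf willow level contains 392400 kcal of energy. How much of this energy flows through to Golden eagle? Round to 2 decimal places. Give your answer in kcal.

63.57 kcal

Tundra vole: 392400 × 0.08 = 31392 kcal
Ermine: 31392 × 0.09 = 2825.28 kcal
Rough-legged hawk: 2825.28 × 0.15 = 423.792 kcal
Golden eagle: 423.792 × 0.15 = 63.5688 kcal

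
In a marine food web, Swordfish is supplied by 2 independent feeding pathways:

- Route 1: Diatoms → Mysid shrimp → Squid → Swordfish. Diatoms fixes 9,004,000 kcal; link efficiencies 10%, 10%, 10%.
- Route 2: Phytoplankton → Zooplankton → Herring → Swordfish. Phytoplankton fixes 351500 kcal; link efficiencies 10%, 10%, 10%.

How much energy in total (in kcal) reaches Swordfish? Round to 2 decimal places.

9355.50 kcal

Route 1: 9004000 × 0.1 × 0.1 × 0.1 = 9004 kcal
Route 2: 351500 × 0.1 × 0.1 × 0.1 = 351.5 kcal
Total at Swordfish: 9004 + 351.5 = 9355.5 kcal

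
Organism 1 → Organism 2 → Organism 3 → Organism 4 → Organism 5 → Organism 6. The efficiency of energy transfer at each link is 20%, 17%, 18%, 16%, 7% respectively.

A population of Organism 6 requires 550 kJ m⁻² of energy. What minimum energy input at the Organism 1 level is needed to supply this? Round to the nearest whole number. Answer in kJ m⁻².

8024043 kJ m⁻²

Cumulative transfer efficiency: 0.2 × 0.17 × 0.18 × 0.16 × 0.07 = 0.000068544
Organism 1 energy = 550 / 0.000068544 = 8024043 kJ m⁻²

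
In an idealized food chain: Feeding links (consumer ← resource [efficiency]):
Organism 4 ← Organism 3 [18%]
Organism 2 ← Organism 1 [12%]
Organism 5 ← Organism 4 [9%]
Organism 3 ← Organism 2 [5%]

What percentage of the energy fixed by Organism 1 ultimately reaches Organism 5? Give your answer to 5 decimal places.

0.00972%

Product of link efficiencies: 0.12 × 0.05 × 0.18 × 0.09 = 0.0000972
As a percentage: 0.0000972 × 100 = 0.00972%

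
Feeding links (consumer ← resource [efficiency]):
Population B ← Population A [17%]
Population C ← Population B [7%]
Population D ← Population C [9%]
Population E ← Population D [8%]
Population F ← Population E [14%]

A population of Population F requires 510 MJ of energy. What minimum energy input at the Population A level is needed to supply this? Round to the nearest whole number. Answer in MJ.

42517007 MJ

Cumulative transfer efficiency: 0.17 × 0.07 × 0.09 × 0.08 × 0.14 = 0.0000119952
Population A energy = 510 / 0.0000119952 = 42517007 MJ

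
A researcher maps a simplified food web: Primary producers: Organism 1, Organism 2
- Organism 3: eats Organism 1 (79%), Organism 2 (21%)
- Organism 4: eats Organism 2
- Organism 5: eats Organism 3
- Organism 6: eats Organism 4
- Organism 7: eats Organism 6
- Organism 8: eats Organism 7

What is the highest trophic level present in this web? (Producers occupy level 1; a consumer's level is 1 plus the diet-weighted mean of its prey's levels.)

5

Organism 3: 1 + (0.79×1 + 0.21×1) = 2
Organism 4: 1 + 1 = 2
Organism 5: 1 + 2 = 3
Organism 6: 1 + 2 = 3
Organism 7: 1 + 3 = 4
Organism 8: 1 + 4 = 5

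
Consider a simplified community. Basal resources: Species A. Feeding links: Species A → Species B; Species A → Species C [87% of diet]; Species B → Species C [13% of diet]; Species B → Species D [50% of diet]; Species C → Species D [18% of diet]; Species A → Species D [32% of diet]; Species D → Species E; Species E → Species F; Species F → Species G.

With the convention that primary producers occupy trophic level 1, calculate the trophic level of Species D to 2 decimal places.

2.70

Species B: 1 + 1 = 2
Species C: 1 + (0.87×1 + 0.13×2) = 2.13
Species D: 1 + (0.5×2 + 0.18×2.13 + 0.32×1) = 2.7034
Species E: 1 + 2.7034 = 3.7034
Species F: 1 + 3.7034 = 4.7034
Species G: 1 + 4.7034 = 5.7034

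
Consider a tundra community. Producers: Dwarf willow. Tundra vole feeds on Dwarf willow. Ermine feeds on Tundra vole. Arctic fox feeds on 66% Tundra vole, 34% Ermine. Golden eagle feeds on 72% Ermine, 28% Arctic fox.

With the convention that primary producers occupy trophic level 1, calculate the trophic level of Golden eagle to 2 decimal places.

4.10

Tundra vole: 1 + 1 = 2
Ermine: 1 + 2 = 3
Arctic fox: 1 + (0.66×2 + 0.34×3) = 3.34
Golden eagle: 1 + (0.72×3 + 0.28×3.34) = 4.0952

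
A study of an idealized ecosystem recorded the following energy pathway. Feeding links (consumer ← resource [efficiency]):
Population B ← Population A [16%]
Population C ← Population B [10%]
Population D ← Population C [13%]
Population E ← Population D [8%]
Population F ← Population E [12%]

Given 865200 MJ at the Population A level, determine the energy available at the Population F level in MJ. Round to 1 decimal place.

Population B: 865200 × 0.16 = 138432 MJ
Population C: 138432 × 0.1 = 13843.2 MJ
Population D: 13843.2 × 0.13 = 1799.616 MJ
Population E: 1799.616 × 0.08 = 143.96928 MJ
Population F: 143.96928 × 0.12 = 17.2763136 MJ

17.3 MJ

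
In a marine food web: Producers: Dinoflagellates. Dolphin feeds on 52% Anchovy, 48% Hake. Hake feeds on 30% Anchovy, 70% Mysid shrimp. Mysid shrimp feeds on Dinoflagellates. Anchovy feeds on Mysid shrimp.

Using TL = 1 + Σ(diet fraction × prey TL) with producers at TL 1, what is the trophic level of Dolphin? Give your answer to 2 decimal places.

4.14

Mysid shrimp: 1 + 1 = 2
Anchovy: 1 + 2 = 3
Hake: 1 + (0.3×3 + 0.7×2) = 3.3
Dolphin: 1 + (0.52×3 + 0.48×3.3) = 4.144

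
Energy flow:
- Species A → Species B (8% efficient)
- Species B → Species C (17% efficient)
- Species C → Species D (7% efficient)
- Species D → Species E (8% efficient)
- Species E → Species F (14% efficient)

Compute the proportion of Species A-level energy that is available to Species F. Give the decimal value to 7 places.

Product of link efficiencies: 0.08 × 0.17 × 0.07 × 0.08 × 0.14 = 0.0000106624

0.0000107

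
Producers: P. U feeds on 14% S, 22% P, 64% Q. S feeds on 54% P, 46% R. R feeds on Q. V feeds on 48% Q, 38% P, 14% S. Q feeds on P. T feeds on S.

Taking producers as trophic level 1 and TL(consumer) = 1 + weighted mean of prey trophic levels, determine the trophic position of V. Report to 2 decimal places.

Q: 1 + 1 = 2
R: 1 + 2 = 3
S: 1 + (0.54×1 + 0.46×3) = 2.92
T: 1 + 2.92 = 3.92
U: 1 + (0.14×2.92 + 0.22×1 + 0.64×2) = 2.9088
V: 1 + (0.48×2 + 0.38×1 + 0.14×2.92) = 2.7488

2.75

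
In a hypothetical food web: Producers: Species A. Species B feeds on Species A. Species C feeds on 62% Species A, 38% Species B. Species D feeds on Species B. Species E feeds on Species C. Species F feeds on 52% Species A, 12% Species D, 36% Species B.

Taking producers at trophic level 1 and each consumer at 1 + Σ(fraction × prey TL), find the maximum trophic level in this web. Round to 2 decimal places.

Species B: 1 + 1 = 2
Species C: 1 + (0.62×1 + 0.38×2) = 2.38
Species D: 1 + 2 = 3
Species E: 1 + 2.38 = 3.38
Species F: 1 + (0.52×1 + 0.12×3 + 0.36×2) = 2.6

3.38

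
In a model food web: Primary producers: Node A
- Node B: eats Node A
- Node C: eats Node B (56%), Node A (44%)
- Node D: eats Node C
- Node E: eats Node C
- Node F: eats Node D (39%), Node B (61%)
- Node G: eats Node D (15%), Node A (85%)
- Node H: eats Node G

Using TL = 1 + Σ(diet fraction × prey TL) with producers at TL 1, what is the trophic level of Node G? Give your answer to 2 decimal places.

2.38

Node B: 1 + 1 = 2
Node C: 1 + (0.56×2 + 0.44×1) = 2.56
Node D: 1 + 2.56 = 3.56
Node E: 1 + 2.56 = 3.56
Node F: 1 + (0.39×3.56 + 0.61×2) = 3.6084
Node G: 1 + (0.15×3.56 + 0.85×1) = 2.384
Node H: 1 + 2.384 = 3.384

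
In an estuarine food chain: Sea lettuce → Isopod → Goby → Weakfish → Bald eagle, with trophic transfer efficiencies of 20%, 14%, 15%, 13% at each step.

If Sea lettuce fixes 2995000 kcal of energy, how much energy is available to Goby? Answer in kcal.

Isopod: 2995000 × 0.2 = 599000 kcal
Goby: 599000 × 0.14 = 83860 kcal

83860 kcal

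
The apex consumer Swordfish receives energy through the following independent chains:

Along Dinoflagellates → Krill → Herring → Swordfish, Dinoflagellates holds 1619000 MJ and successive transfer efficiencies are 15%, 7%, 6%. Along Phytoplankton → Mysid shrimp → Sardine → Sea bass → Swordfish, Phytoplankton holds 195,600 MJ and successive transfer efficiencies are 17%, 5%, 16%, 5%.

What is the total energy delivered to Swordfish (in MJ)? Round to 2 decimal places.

Via Dinoflagellates: 1619000 × 0.15 × 0.07 × 0.06 = 1019.97 MJ
Via Phytoplankton: 195600 × 0.17 × 0.05 × 0.16 × 0.05 = 13.3008 MJ
Total at Swordfish: 1019.97 + 13.3008 = 1033.2708 MJ

1033.27 MJ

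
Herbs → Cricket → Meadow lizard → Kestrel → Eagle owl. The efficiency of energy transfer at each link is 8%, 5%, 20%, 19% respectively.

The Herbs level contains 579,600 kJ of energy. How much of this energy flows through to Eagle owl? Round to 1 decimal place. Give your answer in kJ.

88.1 kJ

Cricket: 579600 × 0.08 = 46368 kJ
Meadow lizard: 46368 × 0.05 = 2318.4 kJ
Kestrel: 2318.4 × 0.2 = 463.68 kJ
Eagle owl: 463.68 × 0.19 = 88.0992 kJ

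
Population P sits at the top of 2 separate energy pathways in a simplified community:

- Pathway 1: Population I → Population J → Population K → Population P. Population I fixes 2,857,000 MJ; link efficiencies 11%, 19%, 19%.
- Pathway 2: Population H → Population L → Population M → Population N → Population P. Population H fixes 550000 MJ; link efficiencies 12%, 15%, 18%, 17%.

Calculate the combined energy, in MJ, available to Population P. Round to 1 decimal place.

11648.1 MJ

Pathway 1: 2857000 × 0.11 × 0.19 × 0.19 = 11345.147 MJ
Pathway 2: 550000 × 0.12 × 0.15 × 0.18 × 0.17 = 302.94 MJ
Total at Population P: 11345.147 + 302.94 = 11648.087 MJ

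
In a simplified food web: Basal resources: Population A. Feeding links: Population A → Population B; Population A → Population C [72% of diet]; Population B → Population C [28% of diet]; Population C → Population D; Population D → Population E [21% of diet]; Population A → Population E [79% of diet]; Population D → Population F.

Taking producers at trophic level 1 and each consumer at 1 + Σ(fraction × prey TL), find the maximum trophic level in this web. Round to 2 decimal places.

Population B: 1 + 1 = 2
Population C: 1 + (0.72×1 + 0.28×2) = 2.28
Population D: 1 + 2.28 = 3.28
Population E: 1 + (0.21×3.28 + 0.79×1) = 2.4788
Population F: 1 + 3.28 = 4.28

4.28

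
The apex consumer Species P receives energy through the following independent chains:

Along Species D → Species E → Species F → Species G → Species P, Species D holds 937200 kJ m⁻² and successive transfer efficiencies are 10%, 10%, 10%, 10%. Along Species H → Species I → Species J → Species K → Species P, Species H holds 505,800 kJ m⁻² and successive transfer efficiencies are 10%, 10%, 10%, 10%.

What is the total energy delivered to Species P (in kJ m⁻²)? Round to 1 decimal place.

Via Species D: 937200 × 0.1 × 0.1 × 0.1 × 0.1 = 93.72 kJ m⁻²
Via Species H: 505800 × 0.1 × 0.1 × 0.1 × 0.1 = 50.58 kJ m⁻²
Total at Species P: 93.72 + 50.58 = 144.3 kJ m⁻²

144.3 kJ m⁻²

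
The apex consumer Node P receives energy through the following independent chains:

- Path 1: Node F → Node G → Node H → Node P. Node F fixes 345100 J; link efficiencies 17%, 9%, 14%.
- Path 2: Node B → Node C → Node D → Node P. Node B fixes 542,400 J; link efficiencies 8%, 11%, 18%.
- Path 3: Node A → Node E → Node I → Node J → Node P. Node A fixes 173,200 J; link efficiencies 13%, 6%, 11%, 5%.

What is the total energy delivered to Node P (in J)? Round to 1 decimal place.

Path 1: 345100 × 0.17 × 0.09 × 0.14 = 739.2042 J
Path 2: 542400 × 0.08 × 0.11 × 0.18 = 859.1616 J
Path 3: 173200 × 0.13 × 0.06 × 0.11 × 0.05 = 7.43028 J
Total at Node P: 739.2042 + 859.1616 + 7.43028 = 1605.79608 J

1605.8 J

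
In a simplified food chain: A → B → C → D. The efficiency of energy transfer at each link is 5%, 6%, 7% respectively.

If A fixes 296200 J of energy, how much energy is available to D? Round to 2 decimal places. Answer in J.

62.20 J

B: 296200 × 0.05 = 14810 J
C: 14810 × 0.06 = 888.6 J
D: 888.6 × 0.07 = 62.202 J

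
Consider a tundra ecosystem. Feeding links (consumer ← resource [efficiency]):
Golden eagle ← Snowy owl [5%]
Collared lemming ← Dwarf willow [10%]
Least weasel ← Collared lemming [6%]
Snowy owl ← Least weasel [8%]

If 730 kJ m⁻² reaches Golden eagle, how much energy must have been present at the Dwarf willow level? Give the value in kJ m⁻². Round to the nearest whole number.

30416667 kJ m⁻²

Cumulative transfer efficiency: 0.1 × 0.06 × 0.08 × 0.05 = 0.000024
Dwarf willow energy = 730 / 0.000024 = 30416667 kJ m⁻²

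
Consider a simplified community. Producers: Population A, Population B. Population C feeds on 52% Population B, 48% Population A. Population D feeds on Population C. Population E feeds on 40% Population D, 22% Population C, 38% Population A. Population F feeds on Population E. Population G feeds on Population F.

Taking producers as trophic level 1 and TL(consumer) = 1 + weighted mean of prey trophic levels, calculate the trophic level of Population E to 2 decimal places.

3.02

Population C: 1 + (0.52×1 + 0.48×1) = 2
Population D: 1 + 2 = 3
Population E: 1 + (0.4×3 + 0.22×2 + 0.38×1) = 3.02
Population F: 1 + 3.02 = 4.02
Population G: 1 + 4.02 = 5.02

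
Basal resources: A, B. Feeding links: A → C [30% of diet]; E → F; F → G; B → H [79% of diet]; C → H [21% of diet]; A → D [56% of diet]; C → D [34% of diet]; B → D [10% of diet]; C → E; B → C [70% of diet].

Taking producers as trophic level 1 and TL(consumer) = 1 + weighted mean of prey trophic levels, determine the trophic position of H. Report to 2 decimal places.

C: 1 + (0.7×1 + 0.3×1) = 2
D: 1 + (0.1×1 + 0.56×1 + 0.34×2) = 2.34
E: 1 + 2 = 3
F: 1 + 3 = 4
G: 1 + 4 = 5
H: 1 + (0.21×2 + 0.79×1) = 2.21

2.21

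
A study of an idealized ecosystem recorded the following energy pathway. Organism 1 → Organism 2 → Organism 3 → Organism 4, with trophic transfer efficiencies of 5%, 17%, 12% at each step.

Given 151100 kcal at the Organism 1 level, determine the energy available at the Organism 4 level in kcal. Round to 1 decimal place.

154.1 kcal

Organism 2: 151100 × 0.05 = 7555 kcal
Organism 3: 7555 × 0.17 = 1284.35 kcal
Organism 4: 1284.35 × 0.12 = 154.122 kcal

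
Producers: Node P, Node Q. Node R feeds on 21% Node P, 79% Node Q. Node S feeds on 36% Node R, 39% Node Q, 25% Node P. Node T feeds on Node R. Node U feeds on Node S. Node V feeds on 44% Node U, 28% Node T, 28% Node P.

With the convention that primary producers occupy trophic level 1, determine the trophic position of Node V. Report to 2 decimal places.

3.60

Node R: 1 + (0.21×1 + 0.79×1) = 2
Node S: 1 + (0.36×2 + 0.39×1 + 0.25×1) = 2.36
Node T: 1 + 2 = 3
Node U: 1 + 2.36 = 3.36
Node V: 1 + (0.44×3.36 + 0.28×3 + 0.28×1) = 3.5984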